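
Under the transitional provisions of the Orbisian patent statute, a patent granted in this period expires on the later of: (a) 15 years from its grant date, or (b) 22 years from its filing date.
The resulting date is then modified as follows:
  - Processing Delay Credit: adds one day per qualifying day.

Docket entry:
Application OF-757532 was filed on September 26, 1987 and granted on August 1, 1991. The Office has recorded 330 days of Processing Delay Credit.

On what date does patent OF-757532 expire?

August 22, 2010

(a) grant + 15 years → 1 August 2006.
(b) filing + 22 years → 26 September 2009.
Later of the two: 26 September 2009.
Processing Delay Credit: +330 days → 22 August 2010.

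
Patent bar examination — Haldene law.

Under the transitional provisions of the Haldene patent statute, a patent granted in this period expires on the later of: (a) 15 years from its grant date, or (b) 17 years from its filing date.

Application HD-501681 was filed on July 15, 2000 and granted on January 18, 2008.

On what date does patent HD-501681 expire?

2023-01-18

(a) grant + 15 years → 18 January 2023.
(b) filing + 17 years → 15 July 2017.
Later of the two: 18 January 2023.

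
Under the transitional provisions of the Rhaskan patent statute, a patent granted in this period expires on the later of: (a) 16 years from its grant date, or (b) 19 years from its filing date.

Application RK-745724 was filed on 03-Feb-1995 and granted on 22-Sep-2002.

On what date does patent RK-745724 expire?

(a) grant + 16 years → 22 September 2018.
(b) filing + 19 years → 3 February 2014.
Later of the two: 22 September 2018.

2018-09-22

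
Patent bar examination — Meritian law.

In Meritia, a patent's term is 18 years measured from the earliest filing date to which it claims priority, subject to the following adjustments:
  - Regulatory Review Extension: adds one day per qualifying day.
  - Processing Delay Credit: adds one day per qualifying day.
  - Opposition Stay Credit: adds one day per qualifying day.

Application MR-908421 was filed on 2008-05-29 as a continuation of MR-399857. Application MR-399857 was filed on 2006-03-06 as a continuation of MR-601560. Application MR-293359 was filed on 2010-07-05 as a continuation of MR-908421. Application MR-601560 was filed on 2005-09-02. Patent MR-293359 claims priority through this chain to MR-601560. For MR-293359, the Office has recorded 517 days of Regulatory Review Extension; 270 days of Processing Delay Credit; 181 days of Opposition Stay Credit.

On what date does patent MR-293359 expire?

2026-04-27

Earliest priority filing: 2 September 2005.
Base term: 2 September 2005 + 18 years → 2 September 2023.
Regulatory Review Extension: +517 days → 31 January 2025.
Processing Delay Credit: +270 days → 28 October 2025.
Opposition Stay Credit: +181 days → 27 April 2026.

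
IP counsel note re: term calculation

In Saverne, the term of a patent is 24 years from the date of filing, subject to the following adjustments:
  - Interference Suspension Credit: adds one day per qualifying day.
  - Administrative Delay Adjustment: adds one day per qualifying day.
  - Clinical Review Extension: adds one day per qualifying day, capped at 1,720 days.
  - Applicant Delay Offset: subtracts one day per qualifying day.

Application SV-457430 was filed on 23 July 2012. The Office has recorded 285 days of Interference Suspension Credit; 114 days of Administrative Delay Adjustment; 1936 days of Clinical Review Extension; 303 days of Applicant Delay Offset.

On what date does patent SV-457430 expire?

Base term: filing date + 24 years → 23 July 2036.
Interference Suspension Credit: +285 days → 4 May 2037.
Administrative Delay Adjustment: +114 days → 26 August 2037.
Clinical Review Extension: 1936 days claimed exceeds the 1720-day cap, so +1720 days → 12 May 2042.
Applicant Delay Offset: −303 days → 13 July 2041.

2041-07-13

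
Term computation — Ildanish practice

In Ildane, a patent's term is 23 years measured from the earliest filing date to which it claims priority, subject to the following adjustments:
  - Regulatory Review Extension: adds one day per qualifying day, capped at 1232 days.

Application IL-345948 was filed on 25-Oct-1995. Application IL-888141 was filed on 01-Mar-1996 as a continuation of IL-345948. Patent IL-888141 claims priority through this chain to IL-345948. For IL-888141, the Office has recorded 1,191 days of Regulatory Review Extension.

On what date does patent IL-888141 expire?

2022-01-28

Earliest priority filing: 25 October 1995.
Base term: 25 October 1995 + 23 years → 25 October 2018.
Regulatory Review Extension: 1191 days (within the 1232-day cap) → +1191 days → 28 January 2022.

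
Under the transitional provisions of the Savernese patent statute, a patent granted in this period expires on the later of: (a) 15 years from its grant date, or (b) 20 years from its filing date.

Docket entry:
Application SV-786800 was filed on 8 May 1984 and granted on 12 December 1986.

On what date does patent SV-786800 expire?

(a) grant + 15 years → 12 December 2001.
(b) filing + 20 years → 8 May 2004.
Later of the two: 8 May 2004.

May 8, 2004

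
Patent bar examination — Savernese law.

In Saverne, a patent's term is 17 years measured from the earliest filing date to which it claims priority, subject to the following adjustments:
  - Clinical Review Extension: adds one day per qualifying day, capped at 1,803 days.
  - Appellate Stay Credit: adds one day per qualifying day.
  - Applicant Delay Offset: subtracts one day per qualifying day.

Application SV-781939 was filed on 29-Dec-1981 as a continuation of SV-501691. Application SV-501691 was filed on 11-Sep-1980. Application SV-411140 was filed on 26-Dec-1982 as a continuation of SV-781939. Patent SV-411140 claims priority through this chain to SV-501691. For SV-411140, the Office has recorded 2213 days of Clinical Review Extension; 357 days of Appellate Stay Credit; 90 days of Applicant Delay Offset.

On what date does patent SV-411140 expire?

2003-05-13

Earliest priority filing: 11 September 1980.
Base term: 11 September 1980 + 17 years → 11 September 1997.
Clinical Review Extension: 2213 days claimed exceeds the 1803-day cap, so +1803 days → 19 August 2002.
Appellate Stay Credit: +357 days → 11 August 2003.
Applicant Delay Offset: −90 days → 13 May 2003.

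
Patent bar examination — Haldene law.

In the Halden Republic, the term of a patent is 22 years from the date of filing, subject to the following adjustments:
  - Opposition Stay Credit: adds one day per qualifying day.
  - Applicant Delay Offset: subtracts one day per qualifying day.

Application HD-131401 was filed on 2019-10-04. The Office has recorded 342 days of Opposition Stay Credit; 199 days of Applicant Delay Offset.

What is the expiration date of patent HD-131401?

Base term: filing date + 22 years → 4 October 2041.
Opposition Stay Credit: +342 days → 11 September 2042.
Applicant Delay Offset: −199 days → 24 February 2042.

2042-02-24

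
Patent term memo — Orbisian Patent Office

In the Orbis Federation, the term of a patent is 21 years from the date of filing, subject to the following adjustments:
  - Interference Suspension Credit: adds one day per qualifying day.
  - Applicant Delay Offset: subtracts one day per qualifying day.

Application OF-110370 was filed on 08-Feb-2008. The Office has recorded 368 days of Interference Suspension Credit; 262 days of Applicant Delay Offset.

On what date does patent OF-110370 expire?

May 25, 2029

Base term: filing date + 21 years → 8 February 2029.
Interference Suspension Credit: +368 days → 11 February 2030.
Applicant Delay Offset: −262 days → 25 May 2029.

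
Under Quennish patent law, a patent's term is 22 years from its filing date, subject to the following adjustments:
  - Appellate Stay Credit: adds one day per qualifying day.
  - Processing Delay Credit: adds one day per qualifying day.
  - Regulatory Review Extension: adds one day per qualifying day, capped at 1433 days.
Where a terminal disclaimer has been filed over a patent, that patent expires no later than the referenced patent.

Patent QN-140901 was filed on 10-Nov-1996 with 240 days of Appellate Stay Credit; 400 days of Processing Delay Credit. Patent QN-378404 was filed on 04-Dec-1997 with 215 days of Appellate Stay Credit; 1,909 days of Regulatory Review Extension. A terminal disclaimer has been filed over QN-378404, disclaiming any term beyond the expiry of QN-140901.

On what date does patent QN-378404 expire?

2020-08-11

Natural term of QN-378404:
  Base: filing + 22 years → 4 December 2019.
  Appellate Stay Credit: +215 days → 6 July 2020.
  Regulatory Review Extension: 1909 days claimed exceeds the 1433-day cap, so +1433 days → 8 June 2024.
Expiry of referenced patent QN-140901:
  Base: filing + 22 years → 10 November 2018.
  Appellate Stay Credit: +240 days → 8 July 2019.
  Processing Delay Credit: +400 days → 11 August 2020.
Terminal disclaimer: QN-378404 expires on the earlier of 8 June 2024 and 11 August 2020.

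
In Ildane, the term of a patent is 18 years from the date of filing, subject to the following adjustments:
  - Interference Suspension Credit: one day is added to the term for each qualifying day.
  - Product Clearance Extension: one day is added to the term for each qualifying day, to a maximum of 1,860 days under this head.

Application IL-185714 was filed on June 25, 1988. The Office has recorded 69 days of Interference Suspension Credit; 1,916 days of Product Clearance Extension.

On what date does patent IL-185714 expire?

Base term: filing date + 18 years → 25 June 2006.
Interference Suspension Credit: +69 days → 2 September 2006.
Product Clearance Extension: 1916 days claimed exceeds the 1860-day cap, so +1860 days → 6 October 2011.

October 6, 2011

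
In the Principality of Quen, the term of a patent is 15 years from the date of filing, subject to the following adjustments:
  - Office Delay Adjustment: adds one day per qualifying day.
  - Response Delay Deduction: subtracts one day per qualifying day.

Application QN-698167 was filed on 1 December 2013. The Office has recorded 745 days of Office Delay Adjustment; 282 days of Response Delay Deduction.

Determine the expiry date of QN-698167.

Base term: filing date + 15 years → 1 December 2028.
Office Delay Adjustment: +745 days → 16 December 2030.
Response Delay Deduction: −282 days → 9 March 2030.

2030-03-09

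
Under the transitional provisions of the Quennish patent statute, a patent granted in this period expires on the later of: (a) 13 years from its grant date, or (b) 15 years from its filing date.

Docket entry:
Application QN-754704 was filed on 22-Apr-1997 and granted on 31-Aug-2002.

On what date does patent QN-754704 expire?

2015-08-31

(a) grant + 13 years → 31 August 2015.
(b) filing + 15 years → 22 April 2012.
Later of the two: 31 August 2015.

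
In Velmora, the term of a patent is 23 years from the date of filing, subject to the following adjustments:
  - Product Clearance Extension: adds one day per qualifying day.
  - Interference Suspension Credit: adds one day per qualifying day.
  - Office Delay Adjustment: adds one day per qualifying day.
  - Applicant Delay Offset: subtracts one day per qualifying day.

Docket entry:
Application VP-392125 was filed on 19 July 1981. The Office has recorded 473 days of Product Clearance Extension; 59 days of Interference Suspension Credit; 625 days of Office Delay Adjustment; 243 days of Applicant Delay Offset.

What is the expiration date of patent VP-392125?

January 19, 2007

Base term: filing date + 23 years → 19 July 2004.
Product Clearance Extension: +473 days → 4 November 2005.
Interference Suspension Credit: +59 days → 2 January 2006.
Office Delay Adjustment: +625 days → 19 September 2007.
Applicant Delay Offset: −243 days → 19 January 2007.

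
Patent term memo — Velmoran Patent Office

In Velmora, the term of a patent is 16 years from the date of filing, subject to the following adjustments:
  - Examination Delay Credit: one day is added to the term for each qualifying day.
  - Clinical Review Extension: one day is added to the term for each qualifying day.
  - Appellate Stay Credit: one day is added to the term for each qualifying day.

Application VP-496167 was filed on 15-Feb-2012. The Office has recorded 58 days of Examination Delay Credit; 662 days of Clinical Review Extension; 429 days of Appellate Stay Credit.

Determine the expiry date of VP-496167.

2031-04-09

Base term: filing date + 16 years → 15 February 2028.
Examination Delay Credit: +58 days → 13 April 2028.
Clinical Review Extension: +662 days → 4 February 2030.
Appellate Stay Credit: +429 days → 9 April 2031.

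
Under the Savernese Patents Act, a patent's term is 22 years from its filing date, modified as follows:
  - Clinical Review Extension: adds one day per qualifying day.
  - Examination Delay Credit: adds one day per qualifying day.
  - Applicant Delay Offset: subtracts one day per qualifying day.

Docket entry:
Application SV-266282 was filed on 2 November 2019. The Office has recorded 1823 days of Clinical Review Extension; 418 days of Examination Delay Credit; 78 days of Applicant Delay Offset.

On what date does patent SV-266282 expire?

Base term: filing date + 22 years → 2 November 2041.
Clinical Review Extension: +1823 days → 30 October 2046.
Examination Delay Credit: +418 days → 22 December 2047.
Applicant Delay Offset: −78 days → 5 October 2047.

October 5, 2047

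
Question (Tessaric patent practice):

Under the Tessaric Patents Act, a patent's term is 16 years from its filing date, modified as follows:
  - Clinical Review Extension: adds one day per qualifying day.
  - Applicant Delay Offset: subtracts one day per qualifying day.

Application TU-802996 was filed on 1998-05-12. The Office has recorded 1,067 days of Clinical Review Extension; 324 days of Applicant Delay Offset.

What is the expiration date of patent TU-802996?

Base term: filing date + 16 years → 12 May 2014.
Clinical Review Extension: +1067 days → 13 April 2017.
Applicant Delay Offset: −324 days → 24 May 2016.

2016-05-24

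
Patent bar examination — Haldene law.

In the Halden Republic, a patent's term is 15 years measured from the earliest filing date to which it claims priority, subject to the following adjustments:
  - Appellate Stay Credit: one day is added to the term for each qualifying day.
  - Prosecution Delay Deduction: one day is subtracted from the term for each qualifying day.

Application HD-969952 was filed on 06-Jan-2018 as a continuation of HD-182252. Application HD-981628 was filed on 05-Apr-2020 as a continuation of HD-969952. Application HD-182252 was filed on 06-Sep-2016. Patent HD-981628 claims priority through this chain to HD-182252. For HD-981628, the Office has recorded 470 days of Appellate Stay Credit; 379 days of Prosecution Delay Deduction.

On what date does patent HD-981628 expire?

Earliest priority filing: 6 September 2016.
Base term: 6 September 2016 + 15 years → 6 September 2031.
Appellate Stay Credit: +470 days → 19 December 2032.
Prosecution Delay Deduction: −379 days → 6 December 2031.

December 6, 2031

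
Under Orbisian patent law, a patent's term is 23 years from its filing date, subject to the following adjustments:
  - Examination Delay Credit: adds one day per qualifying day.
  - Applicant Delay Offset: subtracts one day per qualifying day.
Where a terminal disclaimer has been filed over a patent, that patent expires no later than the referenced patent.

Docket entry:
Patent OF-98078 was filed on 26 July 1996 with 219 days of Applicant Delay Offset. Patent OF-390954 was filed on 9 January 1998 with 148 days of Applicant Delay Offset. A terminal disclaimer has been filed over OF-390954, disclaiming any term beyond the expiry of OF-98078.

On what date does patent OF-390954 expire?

Natural term of OF-390954:
  Base: filing + 23 years → 9 January 2021.
  Applicant Delay Offset: −148 days → 14 August 2020.
Expiry of referenced patent OF-98078:
  Base: filing + 23 years → 26 July 2019.
  Applicant Delay Offset: −219 days → 19 December 2018.
Terminal disclaimer: OF-390954 expires on the earlier of 14 August 2020 and 19 December 2018.

2018-12-19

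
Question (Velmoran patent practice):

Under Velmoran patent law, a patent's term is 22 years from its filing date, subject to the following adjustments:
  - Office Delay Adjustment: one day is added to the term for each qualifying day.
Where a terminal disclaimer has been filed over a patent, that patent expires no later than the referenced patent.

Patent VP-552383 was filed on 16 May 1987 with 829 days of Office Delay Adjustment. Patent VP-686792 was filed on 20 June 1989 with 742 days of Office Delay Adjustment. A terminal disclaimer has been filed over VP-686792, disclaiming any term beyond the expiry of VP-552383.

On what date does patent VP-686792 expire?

Natural term of VP-686792:
  Base: filing + 22 years → 20 June 2011.
  Office Delay Adjustment: +742 days → 1 July 2013.
Expiry of referenced patent VP-552383:
  Base: filing + 22 years → 16 May 2009.
  Office Delay Adjustment: +829 days → 23 August 2011.
Terminal disclaimer: VP-686792 expires on the earlier of 1 July 2013 and 23 August 2011.

2011-08-23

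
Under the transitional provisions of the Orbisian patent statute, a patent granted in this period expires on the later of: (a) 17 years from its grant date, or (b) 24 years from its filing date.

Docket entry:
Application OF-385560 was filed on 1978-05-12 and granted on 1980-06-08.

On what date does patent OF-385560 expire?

(a) grant + 17 years → 8 June 1997.
(b) filing + 24 years → 12 May 2002.
Later of the two: 12 May 2002.

May 12, 2002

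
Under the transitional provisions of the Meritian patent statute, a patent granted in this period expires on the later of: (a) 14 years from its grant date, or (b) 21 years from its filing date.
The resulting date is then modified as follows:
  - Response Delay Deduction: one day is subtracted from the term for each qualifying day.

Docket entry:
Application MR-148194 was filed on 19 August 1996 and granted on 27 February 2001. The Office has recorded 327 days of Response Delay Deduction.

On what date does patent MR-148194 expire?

September 26, 2016

(a) grant + 14 years → 27 February 2015.
(b) filing + 21 years → 19 August 2017.
Later of the two: 19 August 2017.
Response Delay Deduction: −327 days → 26 September 2016.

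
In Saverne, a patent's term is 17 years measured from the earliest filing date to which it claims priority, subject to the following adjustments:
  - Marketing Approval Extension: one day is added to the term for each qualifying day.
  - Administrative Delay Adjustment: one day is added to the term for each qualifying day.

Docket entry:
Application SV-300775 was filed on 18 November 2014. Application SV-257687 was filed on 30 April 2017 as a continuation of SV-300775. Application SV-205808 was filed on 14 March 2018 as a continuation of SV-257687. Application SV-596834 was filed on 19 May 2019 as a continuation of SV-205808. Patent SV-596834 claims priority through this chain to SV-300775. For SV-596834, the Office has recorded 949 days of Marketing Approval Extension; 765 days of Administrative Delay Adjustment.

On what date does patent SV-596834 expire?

Earliest priority filing: 18 November 2014.
Base term: 18 November 2014 + 17 years → 18 November 2031.
Marketing Approval Extension: +949 days → 24 June 2034.
Administrative Delay Adjustment: +765 days → 28 July 2036.

July 28, 2036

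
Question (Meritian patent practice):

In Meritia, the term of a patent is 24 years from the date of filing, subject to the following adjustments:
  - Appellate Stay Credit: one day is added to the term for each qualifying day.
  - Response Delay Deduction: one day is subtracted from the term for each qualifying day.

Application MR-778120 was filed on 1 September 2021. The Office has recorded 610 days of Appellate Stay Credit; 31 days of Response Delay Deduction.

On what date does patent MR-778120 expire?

2047-04-03

Base term: filing date + 24 years → 1 September 2045.
Appellate Stay Credit: +610 days → 4 May 2047.
Response Delay Deduction: −31 days → 3 April 2047.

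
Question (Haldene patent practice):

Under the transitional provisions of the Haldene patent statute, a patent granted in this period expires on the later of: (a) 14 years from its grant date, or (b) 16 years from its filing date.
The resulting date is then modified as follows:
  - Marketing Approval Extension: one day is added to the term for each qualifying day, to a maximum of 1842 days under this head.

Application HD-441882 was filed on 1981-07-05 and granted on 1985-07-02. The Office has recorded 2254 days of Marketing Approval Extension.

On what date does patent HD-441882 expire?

(a) grant + 14 years → 2 July 1999.
(b) filing + 16 years → 5 July 1997.
Later of the two: 2 July 1999.
Marketing Approval Extension: 2254 days claimed exceeds the 1842-day cap, so +1842 days → 17 July 2004.

2004-07-17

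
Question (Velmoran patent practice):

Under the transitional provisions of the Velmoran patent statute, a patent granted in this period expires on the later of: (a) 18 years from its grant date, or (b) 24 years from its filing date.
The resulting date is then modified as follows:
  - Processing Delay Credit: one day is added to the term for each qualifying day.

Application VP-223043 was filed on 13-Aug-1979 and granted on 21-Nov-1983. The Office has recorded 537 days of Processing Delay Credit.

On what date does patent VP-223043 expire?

(a) grant + 18 years → 21 November 2001.
(b) filing + 24 years → 13 August 2003.
Later of the two: 13 August 2003.
Processing Delay Credit: +537 days → 31 January 2005.

2005-01-31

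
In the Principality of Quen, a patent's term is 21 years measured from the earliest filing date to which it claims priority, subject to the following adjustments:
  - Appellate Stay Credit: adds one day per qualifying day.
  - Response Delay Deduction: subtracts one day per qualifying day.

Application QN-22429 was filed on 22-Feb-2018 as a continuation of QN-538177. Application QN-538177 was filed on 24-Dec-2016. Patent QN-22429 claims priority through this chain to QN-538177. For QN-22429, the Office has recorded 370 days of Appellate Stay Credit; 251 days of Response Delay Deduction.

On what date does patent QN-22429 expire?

Earliest priority filing: 24 December 2016.
Base term: 24 December 2016 + 21 years → 24 December 2037.
Appellate Stay Credit: +370 days → 29 December 2038.
Response Delay Deduction: −251 days → 22 April 2038.

2038-04-22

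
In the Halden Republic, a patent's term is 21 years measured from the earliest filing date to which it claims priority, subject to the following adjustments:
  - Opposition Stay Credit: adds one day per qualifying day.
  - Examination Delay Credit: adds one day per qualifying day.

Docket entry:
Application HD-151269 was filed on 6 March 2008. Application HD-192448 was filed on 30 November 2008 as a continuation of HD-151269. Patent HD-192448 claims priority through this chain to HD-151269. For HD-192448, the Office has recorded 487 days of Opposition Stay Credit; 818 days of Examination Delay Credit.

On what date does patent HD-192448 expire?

Earliest priority filing: 6 March 2008.
Base term: 6 March 2008 + 21 years → 6 March 2029.
Opposition Stay Credit: +487 days → 6 July 2030.
Examination Delay Credit: +818 days → 1 October 2032.

2032-10-01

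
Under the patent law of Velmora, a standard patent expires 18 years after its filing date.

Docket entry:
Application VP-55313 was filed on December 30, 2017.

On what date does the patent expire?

December 30, 2035

Filing date + 18 years → 30 December 2035.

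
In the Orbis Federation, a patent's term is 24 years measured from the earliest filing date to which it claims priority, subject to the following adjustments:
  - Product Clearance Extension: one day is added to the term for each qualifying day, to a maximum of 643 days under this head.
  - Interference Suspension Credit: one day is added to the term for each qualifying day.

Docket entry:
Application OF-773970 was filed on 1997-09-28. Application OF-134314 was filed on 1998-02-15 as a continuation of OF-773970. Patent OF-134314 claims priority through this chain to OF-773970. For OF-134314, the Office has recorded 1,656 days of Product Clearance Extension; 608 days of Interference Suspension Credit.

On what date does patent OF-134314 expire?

2025-03-02

Earliest priority filing: 28 September 1997.
Base term: 28 September 1997 + 24 years → 28 September 2021.
Product Clearance Extension: 1656 days claimed exceeds the 643-day cap, so +643 days → 3 July 2023.
Interference Suspension Credit: +608 days → 2 March 2025.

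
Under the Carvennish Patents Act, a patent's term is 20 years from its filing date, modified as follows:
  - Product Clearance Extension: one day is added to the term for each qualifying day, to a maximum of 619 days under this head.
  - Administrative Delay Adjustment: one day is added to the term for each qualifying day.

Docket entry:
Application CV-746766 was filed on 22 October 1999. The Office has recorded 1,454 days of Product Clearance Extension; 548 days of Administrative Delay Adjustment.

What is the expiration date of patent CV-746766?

January 1, 2023

Base term: filing date + 20 years → 22 October 2019.
Product Clearance Extension: 1454 days claimed exceeds the 619-day cap, so +619 days → 2 July 2021.
Administrative Delay Adjustment: +548 days → 1 January 2023.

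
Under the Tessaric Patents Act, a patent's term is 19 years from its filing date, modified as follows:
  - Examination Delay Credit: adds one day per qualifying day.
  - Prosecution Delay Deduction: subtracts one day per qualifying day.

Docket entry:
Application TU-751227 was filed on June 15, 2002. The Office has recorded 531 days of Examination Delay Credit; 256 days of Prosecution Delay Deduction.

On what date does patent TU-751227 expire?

Base term: filing date + 19 years → 15 June 2021.
Examination Delay Credit: +531 days → 28 November 2022.
Prosecution Delay Deduction: −256 days → 17 March 2022.

March 17, 2022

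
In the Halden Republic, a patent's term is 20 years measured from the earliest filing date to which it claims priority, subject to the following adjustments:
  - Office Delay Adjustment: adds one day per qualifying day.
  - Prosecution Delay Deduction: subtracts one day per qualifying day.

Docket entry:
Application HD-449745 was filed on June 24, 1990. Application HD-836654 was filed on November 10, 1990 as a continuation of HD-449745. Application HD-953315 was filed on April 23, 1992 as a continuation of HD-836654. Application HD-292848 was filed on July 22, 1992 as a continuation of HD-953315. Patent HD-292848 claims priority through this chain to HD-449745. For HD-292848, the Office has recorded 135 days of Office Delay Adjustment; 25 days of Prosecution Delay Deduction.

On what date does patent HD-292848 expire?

Earliest priority filing: 24 June 1990.
Base term: 24 June 1990 + 20 years → 24 June 2010.
Office Delay Adjustment: +135 days → 6 November 2010.
Prosecution Delay Deduction: −25 days → 12 October 2010.

October 12, 2010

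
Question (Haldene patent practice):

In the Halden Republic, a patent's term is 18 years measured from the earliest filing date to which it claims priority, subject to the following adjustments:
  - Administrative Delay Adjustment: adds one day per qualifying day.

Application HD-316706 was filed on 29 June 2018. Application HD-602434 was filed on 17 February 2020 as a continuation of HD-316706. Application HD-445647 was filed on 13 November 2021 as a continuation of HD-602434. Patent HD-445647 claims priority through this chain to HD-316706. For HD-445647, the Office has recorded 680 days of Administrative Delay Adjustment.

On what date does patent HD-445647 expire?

May 10, 2038

Earliest priority filing: 29 June 2018.
Base term: 29 June 2018 + 18 years → 29 June 2036.
Administrative Delay Adjustment: +680 days → 10 May 2038.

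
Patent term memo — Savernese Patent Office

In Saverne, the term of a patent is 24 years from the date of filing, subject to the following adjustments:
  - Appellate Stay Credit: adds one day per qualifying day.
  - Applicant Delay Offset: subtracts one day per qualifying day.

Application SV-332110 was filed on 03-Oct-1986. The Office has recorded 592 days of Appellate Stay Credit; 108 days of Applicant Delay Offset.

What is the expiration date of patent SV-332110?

January 30, 2012

Base term: filing date + 24 years → 3 October 2010.
Appellate Stay Credit: +592 days → 17 May 2012.
Applicant Delay Offset: −108 days → 30 January 2012.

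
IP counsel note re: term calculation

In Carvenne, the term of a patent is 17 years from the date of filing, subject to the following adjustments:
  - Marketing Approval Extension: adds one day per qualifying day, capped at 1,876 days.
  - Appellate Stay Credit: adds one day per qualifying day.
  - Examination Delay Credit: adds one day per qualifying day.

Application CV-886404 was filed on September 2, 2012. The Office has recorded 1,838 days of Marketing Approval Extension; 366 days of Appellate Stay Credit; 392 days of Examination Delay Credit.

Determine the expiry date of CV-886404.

October 11, 2036

Base term: filing date + 17 years → 2 September 2029.
Marketing Approval Extension: 1838 days (within the 1876-day cap) → +1838 days → 14 September 2034.
Appellate Stay Credit: +366 days → 15 September 2035.
Examination Delay Credit: +392 days → 11 October 2036.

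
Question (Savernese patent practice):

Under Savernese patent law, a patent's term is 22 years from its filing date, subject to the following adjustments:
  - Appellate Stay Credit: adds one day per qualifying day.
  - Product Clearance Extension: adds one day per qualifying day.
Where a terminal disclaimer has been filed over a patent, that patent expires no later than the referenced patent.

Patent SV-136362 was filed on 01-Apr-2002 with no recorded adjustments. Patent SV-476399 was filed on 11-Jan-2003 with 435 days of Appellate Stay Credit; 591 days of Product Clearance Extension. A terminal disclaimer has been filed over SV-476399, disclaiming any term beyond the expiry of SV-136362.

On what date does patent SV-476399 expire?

2024-04-01

Natural term of SV-476399:
  Base: filing + 22 years → 11 January 2025.
  Appellate Stay Credit: +435 days → 22 March 2026.
  Product Clearance Extension: +591 days → 3 November 2027.
Expiry of referenced patent SV-136362:
  Base: filing + 22 years → 1 April 2024.
Terminal disclaimer: SV-476399 expires on the earlier of 3 November 2027 and 1 April 2024.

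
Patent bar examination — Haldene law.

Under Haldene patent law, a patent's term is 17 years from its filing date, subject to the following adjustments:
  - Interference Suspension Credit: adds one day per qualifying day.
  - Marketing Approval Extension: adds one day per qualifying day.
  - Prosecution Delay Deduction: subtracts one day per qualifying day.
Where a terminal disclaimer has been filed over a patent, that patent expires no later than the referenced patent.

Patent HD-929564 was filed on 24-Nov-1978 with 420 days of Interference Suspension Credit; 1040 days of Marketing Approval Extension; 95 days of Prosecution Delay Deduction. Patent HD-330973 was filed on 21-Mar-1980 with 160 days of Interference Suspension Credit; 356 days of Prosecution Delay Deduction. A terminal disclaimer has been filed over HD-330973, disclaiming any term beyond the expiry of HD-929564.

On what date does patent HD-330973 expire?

1996-09-06

Natural term of HD-330973:
  Base: filing + 17 years → 21 March 1997.
  Interference Suspension Credit: +160 days → 28 August 1997.
  Prosecution Delay Deduction: −356 days → 6 September 1996.
Expiry of referenced patent HD-929564:
  Base: filing + 17 years → 24 November 1995.
  Interference Suspension Credit: +420 days → 17 January 1997.
  Marketing Approval Extension: +1040 days → 23 November 1999.
  Prosecution Delay Deduction: −95 days → 20 August 1999.
Terminal disclaimer: HD-330973 expires on the earlier of 6 September 1996 and 20 August 1999.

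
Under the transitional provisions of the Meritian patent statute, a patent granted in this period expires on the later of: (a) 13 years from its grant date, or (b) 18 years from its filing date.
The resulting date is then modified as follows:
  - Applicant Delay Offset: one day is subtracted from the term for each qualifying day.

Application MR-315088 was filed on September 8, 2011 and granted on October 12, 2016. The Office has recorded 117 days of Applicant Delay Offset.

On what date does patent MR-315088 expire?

June 17, 2029

(a) grant + 13 years → 12 October 2029.
(b) filing + 18 years → 8 September 2029.
Later of the two: 12 October 2029.
Applicant Delay Offset: −117 days → 17 June 2029.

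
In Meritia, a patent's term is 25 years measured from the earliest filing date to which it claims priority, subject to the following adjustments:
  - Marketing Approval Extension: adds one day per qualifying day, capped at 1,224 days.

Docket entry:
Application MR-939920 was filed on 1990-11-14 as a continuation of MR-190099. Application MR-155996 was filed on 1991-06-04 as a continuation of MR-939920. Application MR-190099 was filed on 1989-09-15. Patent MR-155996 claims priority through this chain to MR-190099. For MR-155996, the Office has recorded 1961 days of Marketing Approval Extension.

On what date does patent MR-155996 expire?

Earliest priority filing: 15 September 1989.
Base term: 15 September 1989 + 25 years → 15 September 2014.
Marketing Approval Extension: 1961 days claimed exceeds the 1224-day cap, so +1224 days → 21 January 2018.

2018-01-21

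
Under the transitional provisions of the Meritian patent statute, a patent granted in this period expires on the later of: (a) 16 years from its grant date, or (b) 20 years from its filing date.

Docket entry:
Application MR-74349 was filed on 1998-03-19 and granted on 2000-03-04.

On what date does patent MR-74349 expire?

2018-03-19

(a) grant + 16 years → 4 March 2016.
(b) filing + 20 years → 19 March 2018.
Later of the two: 19 March 2018.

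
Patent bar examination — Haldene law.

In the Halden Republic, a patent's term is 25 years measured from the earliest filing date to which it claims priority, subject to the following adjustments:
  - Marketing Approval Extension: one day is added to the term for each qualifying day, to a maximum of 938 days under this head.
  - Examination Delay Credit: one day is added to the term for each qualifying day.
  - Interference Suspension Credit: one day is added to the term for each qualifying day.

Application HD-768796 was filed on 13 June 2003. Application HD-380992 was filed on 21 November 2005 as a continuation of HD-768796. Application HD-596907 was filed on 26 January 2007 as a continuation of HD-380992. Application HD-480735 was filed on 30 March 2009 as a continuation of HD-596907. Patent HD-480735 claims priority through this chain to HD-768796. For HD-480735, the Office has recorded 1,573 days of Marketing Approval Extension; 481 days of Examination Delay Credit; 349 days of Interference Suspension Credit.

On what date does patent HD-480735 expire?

April 16, 2033

Earliest priority filing: 13 June 2003.
Base term: 13 June 2003 + 25 years → 13 June 2028.
Marketing Approval Extension: 1573 days claimed exceeds the 938-day cap, so +938 days → 7 January 2031.
Examination Delay Credit: +481 days → 2 May 2032.
Interference Suspension Credit: +349 days → 16 April 2033.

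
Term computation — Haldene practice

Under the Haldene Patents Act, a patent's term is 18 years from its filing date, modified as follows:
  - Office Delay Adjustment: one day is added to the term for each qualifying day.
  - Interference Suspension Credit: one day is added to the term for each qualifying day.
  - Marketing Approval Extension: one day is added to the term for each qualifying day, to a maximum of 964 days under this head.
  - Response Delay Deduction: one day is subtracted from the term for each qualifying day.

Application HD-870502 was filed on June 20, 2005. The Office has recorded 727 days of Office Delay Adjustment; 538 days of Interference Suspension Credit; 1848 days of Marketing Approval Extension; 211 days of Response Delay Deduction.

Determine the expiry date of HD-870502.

Base term: filing date + 18 years → 20 June 2023.
Office Delay Adjustment: +727 days → 16 June 2025.
Interference Suspension Credit: +538 days → 6 December 2026.
Marketing Approval Extension: 1848 days claimed exceeds the 964-day cap, so +964 days → 27 July 2029.
Response Delay Deduction: −211 days → 28 December 2028.

December 28, 2028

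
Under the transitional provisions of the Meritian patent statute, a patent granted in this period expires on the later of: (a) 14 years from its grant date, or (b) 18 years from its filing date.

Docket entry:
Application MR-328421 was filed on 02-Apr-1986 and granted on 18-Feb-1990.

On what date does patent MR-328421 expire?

April 2, 2004

(a) grant + 14 years → 18 February 2004.
(b) filing + 18 years → 2 April 2004.
Later of the two: 2 April 2004.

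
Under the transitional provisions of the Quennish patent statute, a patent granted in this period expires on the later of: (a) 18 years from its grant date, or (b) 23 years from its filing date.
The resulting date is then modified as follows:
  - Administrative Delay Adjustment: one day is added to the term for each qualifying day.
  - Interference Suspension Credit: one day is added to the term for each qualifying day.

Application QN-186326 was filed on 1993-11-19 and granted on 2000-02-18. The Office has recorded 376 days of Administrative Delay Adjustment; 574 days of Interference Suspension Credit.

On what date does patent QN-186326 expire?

September 25, 2020

(a) grant + 18 years → 18 February 2018.
(b) filing + 23 years → 19 November 2016.
Later of the two: 18 February 2018.
Administrative Delay Adjustment: +376 days → 1 March 2019.
Interference Suspension Credit: +574 days → 25 September 2020.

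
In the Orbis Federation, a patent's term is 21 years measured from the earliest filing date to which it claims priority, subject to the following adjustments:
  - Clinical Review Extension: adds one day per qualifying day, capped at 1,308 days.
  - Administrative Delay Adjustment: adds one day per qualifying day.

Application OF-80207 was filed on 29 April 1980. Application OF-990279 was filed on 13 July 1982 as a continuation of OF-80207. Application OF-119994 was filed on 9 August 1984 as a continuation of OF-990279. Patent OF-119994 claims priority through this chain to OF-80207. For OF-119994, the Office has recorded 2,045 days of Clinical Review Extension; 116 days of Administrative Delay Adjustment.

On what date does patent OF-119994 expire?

March 23, 2005

Earliest priority filing: 29 April 1980.
Base term: 29 April 1980 + 21 years → 29 April 2001.
Clinical Review Extension: 2045 days claimed exceeds the 1308-day cap, so +1308 days → 27 November 2004.
Administrative Delay Adjustment: +116 days → 23 March 2005.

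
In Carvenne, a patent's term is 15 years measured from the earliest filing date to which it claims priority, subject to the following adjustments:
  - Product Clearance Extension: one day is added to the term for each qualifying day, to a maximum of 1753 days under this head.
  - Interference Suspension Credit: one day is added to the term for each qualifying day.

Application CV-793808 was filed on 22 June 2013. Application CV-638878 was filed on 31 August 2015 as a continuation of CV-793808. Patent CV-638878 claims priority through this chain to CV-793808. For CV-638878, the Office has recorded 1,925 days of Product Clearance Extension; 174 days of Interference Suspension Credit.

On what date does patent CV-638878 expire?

2033-10-01

Earliest priority filing: 22 June 2013.
Base term: 22 June 2013 + 15 years → 22 June 2028.
Product Clearance Extension: 1925 days claimed exceeds the 1753-day cap, so +1753 days → 10 April 2033.
Interference Suspension Credit: +174 days → 1 October 2033.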